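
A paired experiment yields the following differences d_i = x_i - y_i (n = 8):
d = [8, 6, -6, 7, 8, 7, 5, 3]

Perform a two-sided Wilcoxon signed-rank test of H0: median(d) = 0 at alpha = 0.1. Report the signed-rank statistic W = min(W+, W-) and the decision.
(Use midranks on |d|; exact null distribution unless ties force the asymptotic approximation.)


Step 1: Drop any zero differences (none here) and take |d_i|.
|d| = [8, 6, 6, 7, 8, 7, 5, 3]
Step 2: Midrank |d_i| (ties get averaged ranks).
ranks: |8|->7.5, |6|->3.5, |6|->3.5, |7|->5.5, |8|->7.5, |7|->5.5, |5|->2, |3|->1
Step 3: Attach original signs; sum ranks with positive sign and with negative sign.
W+ = 7.5 + 3.5 + 5.5 + 7.5 + 5.5 + 2 + 1 = 32.5
W- = 3.5 = 3.5
(Check: W+ + W- = 36 should equal n(n+1)/2 = 36.)
Step 4: Test statistic W = min(W+, W-) = 3.5.
Step 5: Ties in |d|, so use the tie-corrected normal approximation.
        E[W] = n(n+1)/4 = 8*9/4 = 18.
        Tie groups: |d|=6 (t=2), |d|=7 (t=2), |d|=8 (t=2); sum(t^3 - t) = 18.
        Var[W] = n(n+1)(2n+1)/24 - sum(t^3-t)/48 = 1224/24 - 18/48 = 50.625.
        z = (W - E[W]) / sqrt(Var[W]) = (3.5 - 18) / 7.1151 = -2.0379.
        Two-sided p = 2*Phi(z) = 0.041559.
Step 6: alpha = 0.1. reject H0.

W+ = 32.5, W- = 3.5, W = min = 3.5, p = 0.041559, reject H0.


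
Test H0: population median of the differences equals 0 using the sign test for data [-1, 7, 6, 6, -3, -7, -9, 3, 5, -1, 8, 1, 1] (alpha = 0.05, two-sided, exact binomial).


Step 1: Discard zero differences. Original n = 13; n_eff = number of nonzero differences = 13.
Nonzero differences (with sign): -1, +7, +6, +6, -3, -7, -9, +3, +5, -1, +8, +1, +1
Step 2: Count signs: positive = 8, negative = 5.
Step 3: Under H0: P(positive) = 0.5, so the number of positives S ~ Bin(13, 0.5).
Step 4: Two-sided exact p-value = sum of Bin(13,0.5) probabilities at or below the observed probability = 0.581055.
Step 5: alpha = 0.05. fail to reject H0.

n_eff = 13, pos = 8, neg = 5, p = 0.581055, fail to reject H0.


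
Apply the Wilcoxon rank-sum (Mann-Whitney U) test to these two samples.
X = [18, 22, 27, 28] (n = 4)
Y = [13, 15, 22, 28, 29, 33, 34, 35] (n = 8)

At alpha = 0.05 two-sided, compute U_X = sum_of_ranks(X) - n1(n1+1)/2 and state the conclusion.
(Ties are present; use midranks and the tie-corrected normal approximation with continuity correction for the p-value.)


Step 1: Combine and sort all 12 observations; assign midranks.
sorted (value, group): (13,Y), (15,Y), (18,X), (22,X), (22,Y), (27,X), (28,X), (28,Y), (29,Y), (33,Y), (34,Y), (35,Y)
ranks: 13->1, 15->2, 18->3, 22->4.5, 22->4.5, 27->6, 28->7.5, 28->7.5, 29->9, 33->10, 34->11, 35->12
Step 2: Rank sum for X: R1 = 3 + 4.5 + 6 + 7.5 = 21.
Step 3: U_X = R1 - n1(n1+1)/2 = 21 - 4*5/2 = 21 - 10 = 11.
       U_Y = n1*n2 - U_X = 32 - 11 = 21.
Step 4: Ties are present, so use the tie-corrected normal approximation (with continuity correction) for the p-value.
Step 5: p-value = 0.443097; compare to alpha = 0.05. fail to reject H0.

U_X = 11, p = 0.443097, fail to reject H0 at alpha = 0.05.


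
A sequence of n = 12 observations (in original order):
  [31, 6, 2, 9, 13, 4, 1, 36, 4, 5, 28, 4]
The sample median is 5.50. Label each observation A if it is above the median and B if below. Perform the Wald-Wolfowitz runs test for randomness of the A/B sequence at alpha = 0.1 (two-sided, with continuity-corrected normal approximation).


Step 1: Compute median = 5.50; label A = above, B = below.
Labels in order: AABAABBABBAB  (n_A = 6, n_B = 6)
Step 2: Count runs R = 8.
Step 3: Under H0 (random ordering), E[R] = 2*n_A*n_B/(n_A+n_B) + 1 = 2*6*6/12 + 1 = 7.0000.
        Var[R] = 2*n_A*n_B*(2*n_A*n_B - n_A - n_B) / ((n_A+n_B)^2 * (n_A+n_B-1)) = 4320/1584 = 2.7273.
        SD[R] = 1.6514.
Step 4: Continuity-corrected z = (R - 0.5 - E[R]) / SD[R] = (8 - 0.5 - 7.0000) / 1.6514 = 0.3028.
Step 5: Two-sided p-value via normal approximation = 2*(1 - Phi(|z|)) = 0.762069.
Step 6: alpha = 0.1. fail to reject H0.

R = 8, z = 0.3028, p = 0.762069, fail to reject H0.


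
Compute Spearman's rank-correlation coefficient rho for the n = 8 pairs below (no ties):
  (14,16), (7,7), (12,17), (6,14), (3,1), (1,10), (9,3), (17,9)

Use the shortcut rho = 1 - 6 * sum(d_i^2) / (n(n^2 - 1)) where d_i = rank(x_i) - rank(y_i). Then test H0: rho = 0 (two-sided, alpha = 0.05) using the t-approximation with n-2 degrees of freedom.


Step 1: Rank x and y separately (midranks; no ties here).
rank(x): 14->7, 7->4, 12->6, 6->3, 3->2, 1->1, 9->5, 17->8
rank(y): 16->7, 7->3, 17->8, 14->6, 1->1, 10->5, 3->2, 9->4
Step 2: d_i = R_x(i) - R_y(i); compute d_i^2.
  (7-7)^2=0, (4-3)^2=1, (6-8)^2=4, (3-6)^2=9, (2-1)^2=1, (1-5)^2=16, (5-2)^2=9, (8-4)^2=16
sum(d^2) = 56.
Step 3: rho = 1 - 6*56 / (8*(8^2 - 1)) = 1 - 336/504 = 0.333333.
Step 4: Under H0, t = rho * sqrt((n-2)/(1-rho^2)) = 0.8660 ~ t(6).
Step 5: Two-sided p-value from the t-distribution with 6 df = 0.419753.
Step 6: alpha = 0.05. fail to reject H0.

rho = 0.3333, p = 0.419753, fail to reject H0 at alpha = 0.05.


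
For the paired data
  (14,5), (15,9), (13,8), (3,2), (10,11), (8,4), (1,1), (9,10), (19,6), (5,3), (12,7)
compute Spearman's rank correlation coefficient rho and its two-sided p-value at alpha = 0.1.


Step 1: Rank x and y separately (midranks; no ties here).
rank(x): 14->9, 15->10, 13->8, 3->2, 10->6, 8->4, 1->1, 9->5, 19->11, 5->3, 12->7
rank(y): 5->5, 9->9, 8->8, 2->2, 11->11, 4->4, 1->1, 10->10, 6->6, 3->3, 7->7
Step 2: d_i = R_x(i) - R_y(i); compute d_i^2.
  (9-5)^2=16, (10-9)^2=1, (8-8)^2=0, (2-2)^2=0, (6-11)^2=25, (4-4)^2=0, (1-1)^2=0, (5-10)^2=25, (11-6)^2=25, (3-3)^2=0, (7-7)^2=0
sum(d^2) = 92.
Step 3: rho = 1 - 6*92 / (11*(11^2 - 1)) = 1 - 552/1320 = 0.581818.
Step 4: Under H0, t = rho * sqrt((n-2)/(1-rho^2)) = 2.1461 ~ t(9).
Step 5: Two-sided p-value from the t-distribution with 9 df = 0.060420.
Step 6: alpha = 0.1. reject H0.

rho = 0.5818, p = 0.060420, reject H0 at alpha = 0.1.


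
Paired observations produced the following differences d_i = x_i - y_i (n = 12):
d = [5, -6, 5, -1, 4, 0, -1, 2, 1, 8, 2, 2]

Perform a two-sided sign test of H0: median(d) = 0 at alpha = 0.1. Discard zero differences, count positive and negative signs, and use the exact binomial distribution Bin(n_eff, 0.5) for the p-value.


Step 1: Discard zero differences. Original n = 12; n_eff = number of nonzero differences = 11.
Nonzero differences (with sign): +5, -6, +5, -1, +4, -1, +2, +1, +8, +2, +2
Step 2: Count signs: positive = 8, negative = 3.
Step 3: Under H0: P(positive) = 0.5, so the number of positives S ~ Bin(11, 0.5).
Step 4: Two-sided exact p-value = sum of Bin(11,0.5) probabilities at or below the observed probability = 0.226562.
Step 5: alpha = 0.1. fail to reject H0.

n_eff = 11, pos = 8, neg = 3, p = 0.226562, fail to reject H0.


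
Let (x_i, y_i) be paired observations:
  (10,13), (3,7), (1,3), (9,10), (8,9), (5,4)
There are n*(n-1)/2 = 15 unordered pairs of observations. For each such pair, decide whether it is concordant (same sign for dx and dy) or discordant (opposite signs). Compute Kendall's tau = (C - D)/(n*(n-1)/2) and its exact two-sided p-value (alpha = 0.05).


Step 1: Enumerate the 15 unordered pairs (i,j) with i<j and classify each by sign(x_j-x_i) * sign(y_j-y_i).
  (1,2):dx=-7,dy=-6->C; (1,3):dx=-9,dy=-10->C; (1,4):dx=-1,dy=-3->C; (1,5):dx=-2,dy=-4->C
  (1,6):dx=-5,dy=-9->C; (2,3):dx=-2,dy=-4->C; (2,4):dx=+6,dy=+3->C; (2,5):dx=+5,dy=+2->C
  (2,6):dx=+2,dy=-3->D; (3,4):dx=+8,dy=+7->C; (3,5):dx=+7,dy=+6->C; (3,6):dx=+4,dy=+1->C
  (4,5):dx=-1,dy=-1->C; (4,6):dx=-4,dy=-6->C; (5,6):dx=-3,dy=-5->C
Step 2: C = 14, D = 1, total pairs = 15.
Step 3: tau = (C - D)/(n(n-1)/2) = (14 - 1)/15 = 0.866667.
Step 4: Exact two-sided p-value (enumerate n! = 720 permutations of y under H0): p = 0.016667.
Step 5: alpha = 0.05. reject H0.

tau_b = 0.8667 (C=14, D=1), p = 0.016667, reject H0.


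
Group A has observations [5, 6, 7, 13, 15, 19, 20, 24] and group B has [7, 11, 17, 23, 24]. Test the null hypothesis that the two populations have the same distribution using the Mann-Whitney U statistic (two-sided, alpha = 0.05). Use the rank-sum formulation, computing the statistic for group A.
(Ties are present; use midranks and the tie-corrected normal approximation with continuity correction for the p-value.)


Step 1: Combine and sort all 13 observations; assign midranks.
sorted (value, group): (5,X), (6,X), (7,X), (7,Y), (11,Y), (13,X), (15,X), (17,Y), (19,X), (20,X), (23,Y), (24,X), (24,Y)
ranks: 5->1, 6->2, 7->3.5, 7->3.5, 11->5, 13->6, 15->7, 17->8, 19->9, 20->10, 23->11, 24->12.5, 24->12.5
Step 2: Rank sum for X: R1 = 1 + 2 + 3.5 + 6 + 7 + 9 + 10 + 12.5 = 51.
Step 3: U_X = R1 - n1(n1+1)/2 = 51 - 8*9/2 = 51 - 36 = 15.
       U_Y = n1*n2 - U_X = 40 - 15 = 25.
Step 4: Ties are present, so use the tie-corrected normal approximation (with continuity correction) for the p-value.
Step 5: p-value = 0.508901; compare to alpha = 0.05. fail to reject H0.

U_X = 15, p = 0.508901, fail to reject H0 at alpha = 0.05.


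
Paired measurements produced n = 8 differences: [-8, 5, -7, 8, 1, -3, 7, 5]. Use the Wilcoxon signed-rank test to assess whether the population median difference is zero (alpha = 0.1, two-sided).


Step 1: Drop any zero differences (none here) and take |d_i|.
|d| = [8, 5, 7, 8, 1, 3, 7, 5]
Step 2: Midrank |d_i| (ties get averaged ranks).
ranks: |8|->7.5, |5|->3.5, |7|->5.5, |8|->7.5, |1|->1, |3|->2, |7|->5.5, |5|->3.5
Step 3: Attach original signs; sum ranks with positive sign and with negative sign.
W+ = 3.5 + 7.5 + 1 + 5.5 + 3.5 = 21
W- = 7.5 + 5.5 + 2 = 15
(Check: W+ + W- = 36 should equal n(n+1)/2 = 36.)
Step 4: Test statistic W = min(W+, W-) = 15.
Step 5: Ties in |d|, so use the tie-corrected normal approximation.
        E[W] = n(n+1)/4 = 8*9/4 = 18.
        Tie groups: |d|=5 (t=2), |d|=7 (t=2), |d|=8 (t=2); sum(t^3 - t) = 18.
        Var[W] = n(n+1)(2n+1)/24 - sum(t^3-t)/48 = 1224/24 - 18/48 = 50.625.
        z = (W - E[W]) / sqrt(Var[W]) = (15 - 18) / 7.1151 = -0.4216.
        Two-sided p = 2*Phi(z) = 0.673290.
Step 6: alpha = 0.1. fail to reject H0.

W+ = 21, W- = 15, W = min = 15, p = 0.673290, fail to reject H0.


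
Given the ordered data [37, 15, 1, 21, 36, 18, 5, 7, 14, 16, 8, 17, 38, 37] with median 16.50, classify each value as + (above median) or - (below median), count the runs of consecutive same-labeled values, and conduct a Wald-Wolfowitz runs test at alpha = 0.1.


Step 1: Compute median = 16.50; label A = above, B = below.
Labels in order: ABBAAABBBBBAAA  (n_A = 7, n_B = 7)
Step 2: Count runs R = 5.
Step 3: Under H0 (random ordering), E[R] = 2*n_A*n_B/(n_A+n_B) + 1 = 2*7*7/14 + 1 = 8.0000.
        Var[R] = 2*n_A*n_B*(2*n_A*n_B - n_A - n_B) / ((n_A+n_B)^2 * (n_A+n_B-1)) = 8232/2548 = 3.2308.
        SD[R] = 1.7974.
Step 4: Continuity-corrected z = (R + 0.5 - E[R]) / SD[R] = (5 + 0.5 - 8.0000) / 1.7974 = -1.3909.
Step 5: Two-sided p-value via normal approximation = 2*(1 - Phi(|z|)) = 0.164264.
Step 6: alpha = 0.1. fail to reject H0.

R = 5, z = -1.3909, p = 0.164264, fail to reject H0.


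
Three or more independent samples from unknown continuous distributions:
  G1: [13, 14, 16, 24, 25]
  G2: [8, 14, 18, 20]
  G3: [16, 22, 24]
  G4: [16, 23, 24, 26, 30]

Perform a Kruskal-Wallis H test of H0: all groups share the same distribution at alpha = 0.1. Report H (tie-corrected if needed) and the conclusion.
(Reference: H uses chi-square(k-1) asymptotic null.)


Step 1: Combine all N = 17 observations and assign midranks.
sorted (value, group, rank): (8,G2,1), (13,G1,2), (14,G1,3.5), (14,G2,3.5), (16,G1,6), (16,G3,6), (16,G4,6), (18,G2,8), (20,G2,9), (22,G3,10), (23,G4,11), (24,G1,13), (24,G3,13), (24,G4,13), (25,G1,15), (26,G4,16), (30,G4,17)
Step 2: Sum ranks within each group.
R_1 = 39.5 (n_1 = 5)
R_2 = 21.5 (n_2 = 4)
R_3 = 29 (n_3 = 3)
R_4 = 63 (n_4 = 5)
Step 3: H = 12/(N(N+1)) * sum(R_i^2/n_i) - 3(N+1)
     = 12/(17*18) * (39.5^2/5 + 21.5^2/4 + 29^2/3 + 63^2/5) - 3*18
     = 0.039216 * 1501.75 - 54
     = 4.891993.
Step 4: Ties present; correction factor C = 1 - 54/(17^3 - 17) = 0.988971. Corrected H = 4.891993 / 0.988971 = 4.946551.
Step 5: Under H0, H ~ chi^2(3); p-value = 0.175753.
Step 6: alpha = 0.1. fail to reject H0.

H = 4.9466, df = 3, p = 0.175753, fail to reject H0.


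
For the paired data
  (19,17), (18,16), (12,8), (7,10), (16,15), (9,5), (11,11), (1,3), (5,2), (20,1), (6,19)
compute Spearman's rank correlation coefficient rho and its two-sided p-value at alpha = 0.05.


Step 1: Rank x and y separately (midranks; no ties here).
rank(x): 19->10, 18->9, 12->7, 7->4, 16->8, 9->5, 11->6, 1->1, 5->2, 20->11, 6->3
rank(y): 17->10, 16->9, 8->5, 10->6, 15->8, 5->4, 11->7, 3->3, 2->2, 1->1, 19->11
Step 2: d_i = R_x(i) - R_y(i); compute d_i^2.
  (10-10)^2=0, (9-9)^2=0, (7-5)^2=4, (4-6)^2=4, (8-8)^2=0, (5-4)^2=1, (6-7)^2=1, (1-3)^2=4, (2-2)^2=0, (11-1)^2=100, (3-11)^2=64
sum(d^2) = 178.
Step 3: rho = 1 - 6*178 / (11*(11^2 - 1)) = 1 - 1068/1320 = 0.190909.
Step 4: Under H0, t = rho * sqrt((n-2)/(1-rho^2)) = 0.5835 ~ t(9).
Step 5: Two-sided p-value from the t-distribution with 9 df = 0.573913.
Step 6: alpha = 0.05. fail to reject H0.

rho = 0.1909, p = 0.573913, fail to reject H0 at alpha = 0.05.


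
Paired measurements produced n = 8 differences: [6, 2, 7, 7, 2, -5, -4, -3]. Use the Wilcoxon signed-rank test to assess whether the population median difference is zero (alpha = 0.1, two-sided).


Step 1: Drop any zero differences (none here) and take |d_i|.
|d| = [6, 2, 7, 7, 2, 5, 4, 3]
Step 2: Midrank |d_i| (ties get averaged ranks).
ranks: |6|->6, |2|->1.5, |7|->7.5, |7|->7.5, |2|->1.5, |5|->5, |4|->4, |3|->3
Step 3: Attach original signs; sum ranks with positive sign and with negative sign.
W+ = 6 + 1.5 + 7.5 + 7.5 + 1.5 = 24
W- = 5 + 4 + 3 = 12
(Check: W+ + W- = 36 should equal n(n+1)/2 = 36.)
Step 4: Test statistic W = min(W+, W-) = 12.
Step 5: Ties in |d|, so use the tie-corrected normal approximation.
        E[W] = n(n+1)/4 = 8*9/4 = 18.
        Tie groups: |d|=2 (t=2), |d|=7 (t=2); sum(t^3 - t) = 12.
        Var[W] = n(n+1)(2n+1)/24 - sum(t^3-t)/48 = 1224/24 - 12/48 = 50.75.
        z = (W - E[W]) / sqrt(Var[W]) = (12 - 18) / 7.1239 = -0.8422.
        Two-sided p = 2*Phi(z) = 0.399656.
Step 6: alpha = 0.1. fail to reject H0.

W+ = 24, W- = 12, W = min = 12, p = 0.399656, fail to reject H0.


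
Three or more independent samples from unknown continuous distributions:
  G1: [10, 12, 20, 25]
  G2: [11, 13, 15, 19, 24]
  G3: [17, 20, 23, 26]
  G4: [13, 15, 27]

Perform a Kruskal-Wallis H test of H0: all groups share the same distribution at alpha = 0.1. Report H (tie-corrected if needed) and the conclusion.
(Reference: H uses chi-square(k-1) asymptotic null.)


Step 1: Combine all N = 16 observations and assign midranks.
sorted (value, group, rank): (10,G1,1), (11,G2,2), (12,G1,3), (13,G2,4.5), (13,G4,4.5), (15,G2,6.5), (15,G4,6.5), (17,G3,8), (19,G2,9), (20,G1,10.5), (20,G3,10.5), (23,G3,12), (24,G2,13), (25,G1,14), (26,G3,15), (27,G4,16)
Step 2: Sum ranks within each group.
R_1 = 28.5 (n_1 = 4)
R_2 = 35 (n_2 = 5)
R_3 = 45.5 (n_3 = 4)
R_4 = 27 (n_4 = 3)
Step 3: H = 12/(N(N+1)) * sum(R_i^2/n_i) - 3(N+1)
     = 12/(16*17) * (28.5^2/4 + 35^2/5 + 45.5^2/4 + 27^2/3) - 3*17
     = 0.044118 * 1208.62 - 51
     = 2.321691.
Step 4: Ties present; correction factor C = 1 - 18/(16^3 - 16) = 0.995588. Corrected H = 2.321691 / 0.995588 = 2.331979.
Step 5: Under H0, H ~ chi^2(3); p-value = 0.506422.
Step 6: alpha = 0.1. fail to reject H0.

H = 2.3320, df = 3, p = 0.506422, fail to reject H0.


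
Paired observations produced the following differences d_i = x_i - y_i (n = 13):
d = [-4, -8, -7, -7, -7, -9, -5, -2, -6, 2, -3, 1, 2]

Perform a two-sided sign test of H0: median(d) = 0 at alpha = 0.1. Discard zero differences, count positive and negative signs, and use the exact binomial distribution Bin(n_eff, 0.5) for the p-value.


Step 1: Discard zero differences. Original n = 13; n_eff = number of nonzero differences = 13.
Nonzero differences (with sign): -4, -8, -7, -7, -7, -9, -5, -2, -6, +2, -3, +1, +2
Step 2: Count signs: positive = 3, negative = 10.
Step 3: Under H0: P(positive) = 0.5, so the number of positives S ~ Bin(13, 0.5).
Step 4: Two-sided exact p-value = sum of Bin(13,0.5) probabilities at or below the observed probability = 0.092285.
Step 5: alpha = 0.1. reject H0.

n_eff = 13, pos = 3, neg = 10, p = 0.092285, reject H0.


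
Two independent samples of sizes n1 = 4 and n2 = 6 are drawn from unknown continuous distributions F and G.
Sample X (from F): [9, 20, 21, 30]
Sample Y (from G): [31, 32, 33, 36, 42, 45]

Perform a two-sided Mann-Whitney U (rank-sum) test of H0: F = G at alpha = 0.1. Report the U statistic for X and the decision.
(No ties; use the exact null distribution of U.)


Step 1: Combine and sort all 10 observations; assign midranks.
sorted (value, group): (9,X), (20,X), (21,X), (30,X), (31,Y), (32,Y), (33,Y), (36,Y), (42,Y), (45,Y)
ranks: 9->1, 20->2, 21->3, 30->4, 31->5, 32->6, 33->7, 36->8, 42->9, 45->10
Step 2: Rank sum for X: R1 = 1 + 2 + 3 + 4 = 10.
Step 3: U_X = R1 - n1(n1+1)/2 = 10 - 4*5/2 = 10 - 10 = 0.
       U_Y = n1*n2 - U_X = 24 - 0 = 24.
Step 4: No ties, so the exact null distribution of U (based on enumerating the C(10,4) = 210 equally likely rank assignments) gives the two-sided p-value.
Step 5: p-value = 0.009524; compare to alpha = 0.1. reject H0.

U_X = 0, p = 0.009524, reject H0 at alpha = 0.1.


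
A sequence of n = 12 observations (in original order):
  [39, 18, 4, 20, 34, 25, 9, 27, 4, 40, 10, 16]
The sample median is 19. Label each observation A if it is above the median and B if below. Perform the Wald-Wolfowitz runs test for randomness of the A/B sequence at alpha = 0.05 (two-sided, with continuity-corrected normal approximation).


Step 1: Compute median = 19; label A = above, B = below.
Labels in order: ABBAAABABABB  (n_A = 6, n_B = 6)
Step 2: Count runs R = 8.
Step 3: Under H0 (random ordering), E[R] = 2*n_A*n_B/(n_A+n_B) + 1 = 2*6*6/12 + 1 = 7.0000.
        Var[R] = 2*n_A*n_B*(2*n_A*n_B - n_A - n_B) / ((n_A+n_B)^2 * (n_A+n_B-1)) = 4320/1584 = 2.7273.
        SD[R] = 1.6514.
Step 4: Continuity-corrected z = (R - 0.5 - E[R]) / SD[R] = (8 - 0.5 - 7.0000) / 1.6514 = 0.3028.
Step 5: Two-sided p-value via normal approximation = 2*(1 - Phi(|z|)) = 0.762069.
Step 6: alpha = 0.05. fail to reject H0.

R = 8, z = 0.3028, p = 0.762069, fail to reject H0.


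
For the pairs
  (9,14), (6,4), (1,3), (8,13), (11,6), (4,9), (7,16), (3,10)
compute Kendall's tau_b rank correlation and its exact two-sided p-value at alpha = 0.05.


Step 1: Enumerate the 28 unordered pairs (i,j) with i<j and classify each by sign(x_j-x_i) * sign(y_j-y_i).
  (1,2):dx=-3,dy=-10->C; (1,3):dx=-8,dy=-11->C; (1,4):dx=-1,dy=-1->C; (1,5):dx=+2,dy=-8->D
  (1,6):dx=-5,dy=-5->C; (1,7):dx=-2,dy=+2->D; (1,8):dx=-6,dy=-4->C; (2,3):dx=-5,dy=-1->C
  (2,4):dx=+2,dy=+9->C; (2,5):dx=+5,dy=+2->C; (2,6):dx=-2,dy=+5->D; (2,7):dx=+1,dy=+12->C
  (2,8):dx=-3,dy=+6->D; (3,4):dx=+7,dy=+10->C; (3,5):dx=+10,dy=+3->C; (3,6):dx=+3,dy=+6->C
  (3,7):dx=+6,dy=+13->C; (3,8):dx=+2,dy=+7->C; (4,5):dx=+3,dy=-7->D; (4,6):dx=-4,dy=-4->C
  (4,7):dx=-1,dy=+3->D; (4,8):dx=-5,dy=-3->C; (5,6):dx=-7,dy=+3->D; (5,7):dx=-4,dy=+10->D
  (5,8):dx=-8,dy=+4->D; (6,7):dx=+3,dy=+7->C; (6,8):dx=-1,dy=+1->D; (7,8):dx=-4,dy=-6->C
Step 2: C = 18, D = 10, total pairs = 28.
Step 3: tau = (C - D)/(n(n-1)/2) = (18 - 10)/28 = 0.285714.
Step 4: Exact two-sided p-value (enumerate n! = 40320 permutations of y under H0): p = 0.398760.
Step 5: alpha = 0.05. fail to reject H0.

tau_b = 0.2857 (C=18, D=10), p = 0.398760, fail to reject H0.


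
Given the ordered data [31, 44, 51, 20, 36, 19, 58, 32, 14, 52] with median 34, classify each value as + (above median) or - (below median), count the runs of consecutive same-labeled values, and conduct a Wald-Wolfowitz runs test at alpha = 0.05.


Step 1: Compute median = 34; label A = above, B = below.
Labels in order: BAABABABBA  (n_A = 5, n_B = 5)
Step 2: Count runs R = 8.
Step 3: Under H0 (random ordering), E[R] = 2*n_A*n_B/(n_A+n_B) + 1 = 2*5*5/10 + 1 = 6.0000.
        Var[R] = 2*n_A*n_B*(2*n_A*n_B - n_A - n_B) / ((n_A+n_B)^2 * (n_A+n_B-1)) = 2000/900 = 2.2222.
        SD[R] = 1.4907.
Step 4: Continuity-corrected z = (R - 0.5 - E[R]) / SD[R] = (8 - 0.5 - 6.0000) / 1.4907 = 1.0062.
Step 5: Two-sided p-value via normal approximation = 2*(1 - Phi(|z|)) = 0.314305.
Step 6: alpha = 0.05. fail to reject H0.

R = 8, z = 1.0062, p = 0.314305, fail to reject H0.


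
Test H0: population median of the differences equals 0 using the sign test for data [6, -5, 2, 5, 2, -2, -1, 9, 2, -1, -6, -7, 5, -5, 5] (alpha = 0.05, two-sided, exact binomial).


Step 1: Discard zero differences. Original n = 15; n_eff = number of nonzero differences = 15.
Nonzero differences (with sign): +6, -5, +2, +5, +2, -2, -1, +9, +2, -1, -6, -7, +5, -5, +5
Step 2: Count signs: positive = 8, negative = 7.
Step 3: Under H0: P(positive) = 0.5, so the number of positives S ~ Bin(15, 0.5).
Step 4: Two-sided exact p-value = sum of Bin(15,0.5) probabilities at or below the observed probability = 1.000000.
Step 5: alpha = 0.05. fail to reject H0.

n_eff = 15, pos = 8, neg = 7, p = 1.000000, fail to reject H0.


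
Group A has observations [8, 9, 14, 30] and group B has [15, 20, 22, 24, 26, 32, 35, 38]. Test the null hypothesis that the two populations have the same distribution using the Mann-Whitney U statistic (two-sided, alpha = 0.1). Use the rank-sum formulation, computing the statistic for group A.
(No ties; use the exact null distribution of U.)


Step 1: Combine and sort all 12 observations; assign midranks.
sorted (value, group): (8,X), (9,X), (14,X), (15,Y), (20,Y), (22,Y), (24,Y), (26,Y), (30,X), (32,Y), (35,Y), (38,Y)
ranks: 8->1, 9->2, 14->3, 15->4, 20->5, 22->6, 24->7, 26->8, 30->9, 32->10, 35->11, 38->12
Step 2: Rank sum for X: R1 = 1 + 2 + 3 + 9 = 15.
Step 3: U_X = R1 - n1(n1+1)/2 = 15 - 4*5/2 = 15 - 10 = 5.
       U_Y = n1*n2 - U_X = 32 - 5 = 27.
Step 4: No ties, so the exact null distribution of U (based on enumerating the C(12,4) = 495 equally likely rank assignments) gives the two-sided p-value.
Step 5: p-value = 0.072727; compare to alpha = 0.1. reject H0.

U_X = 5, p = 0.072727, reject H0 at alpha = 0.1.


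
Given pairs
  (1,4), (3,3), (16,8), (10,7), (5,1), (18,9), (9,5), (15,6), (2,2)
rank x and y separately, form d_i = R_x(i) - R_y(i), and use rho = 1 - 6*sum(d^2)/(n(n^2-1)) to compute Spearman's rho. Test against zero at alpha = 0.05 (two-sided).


Step 1: Rank x and y separately (midranks; no ties here).
rank(x): 1->1, 3->3, 16->8, 10->6, 5->4, 18->9, 9->5, 15->7, 2->2
rank(y): 4->4, 3->3, 8->8, 7->7, 1->1, 9->9, 5->5, 6->6, 2->2
Step 2: d_i = R_x(i) - R_y(i); compute d_i^2.
  (1-4)^2=9, (3-3)^2=0, (8-8)^2=0, (6-7)^2=1, (4-1)^2=9, (9-9)^2=0, (5-5)^2=0, (7-6)^2=1, (2-2)^2=0
sum(d^2) = 20.
Step 3: rho = 1 - 6*20 / (9*(9^2 - 1)) = 1 - 120/720 = 0.833333.
Step 4: Under H0, t = rho * sqrt((n-2)/(1-rho^2)) = 3.9886 ~ t(7).
Step 5: Two-sided p-value from the t-distribution with 7 df = 0.005266.
Step 6: alpha = 0.05. reject H0.

rho = 0.8333, p = 0.005266, reject H0 at alpha = 0.05.


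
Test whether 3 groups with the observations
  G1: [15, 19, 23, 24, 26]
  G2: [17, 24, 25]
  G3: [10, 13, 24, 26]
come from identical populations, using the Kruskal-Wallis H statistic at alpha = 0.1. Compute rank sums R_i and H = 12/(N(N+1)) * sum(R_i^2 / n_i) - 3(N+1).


Step 1: Combine all N = 12 observations and assign midranks.
sorted (value, group, rank): (10,G3,1), (13,G3,2), (15,G1,3), (17,G2,4), (19,G1,5), (23,G1,6), (24,G1,8), (24,G2,8), (24,G3,8), (25,G2,10), (26,G1,11.5), (26,G3,11.5)
Step 2: Sum ranks within each group.
R_1 = 33.5 (n_1 = 5)
R_2 = 22 (n_2 = 3)
R_3 = 22.5 (n_3 = 4)
Step 3: H = 12/(N(N+1)) * sum(R_i^2/n_i) - 3(N+1)
     = 12/(12*13) * (33.5^2/5 + 22^2/3 + 22.5^2/4) - 3*13
     = 0.076923 * 512.346 - 39
     = 0.411218.
Step 4: Ties present; correction factor C = 1 - 30/(12^3 - 12) = 0.982517. Corrected H = 0.411218 / 0.982517 = 0.418535.
Step 5: Under H0, H ~ chi^2(2); p-value = 0.811178.
Step 6: alpha = 0.1. fail to reject H0.

H = 0.4185, df = 2, p = 0.811178, fail to reject H0.


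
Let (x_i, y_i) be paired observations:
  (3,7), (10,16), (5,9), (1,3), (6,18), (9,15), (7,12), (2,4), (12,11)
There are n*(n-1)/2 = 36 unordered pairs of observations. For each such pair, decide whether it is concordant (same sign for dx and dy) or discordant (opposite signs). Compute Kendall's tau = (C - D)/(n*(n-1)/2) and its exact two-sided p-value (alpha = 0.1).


Step 1: Enumerate the 36 unordered pairs (i,j) with i<j and classify each by sign(x_j-x_i) * sign(y_j-y_i).
  (1,2):dx=+7,dy=+9->C; (1,3):dx=+2,dy=+2->C; (1,4):dx=-2,dy=-4->C; (1,5):dx=+3,dy=+11->C
  (1,6):dx=+6,dy=+8->C; (1,7):dx=+4,dy=+5->C; (1,8):dx=-1,dy=-3->C; (1,9):dx=+9,dy=+4->C
  (2,3):dx=-5,dy=-7->C; (2,4):dx=-9,dy=-13->C; (2,5):dx=-4,dy=+2->D; (2,6):dx=-1,dy=-1->C
  (2,7):dx=-3,dy=-4->C; (2,8):dx=-8,dy=-12->C; (2,9):dx=+2,dy=-5->D; (3,4):dx=-4,dy=-6->C
  (3,5):dx=+1,dy=+9->C; (3,6):dx=+4,dy=+6->C; (3,7):dx=+2,dy=+3->C; (3,8):dx=-3,dy=-5->C
  (3,9):dx=+7,dy=+2->C; (4,5):dx=+5,dy=+15->C; (4,6):dx=+8,dy=+12->C; (4,7):dx=+6,dy=+9->C
  (4,8):dx=+1,dy=+1->C; (4,9):dx=+11,dy=+8->C; (5,6):dx=+3,dy=-3->D; (5,7):dx=+1,dy=-6->D
  (5,8):dx=-4,dy=-14->C; (5,9):dx=+6,dy=-7->D; (6,7):dx=-2,dy=-3->C; (6,8):dx=-7,dy=-11->C
  (6,9):dx=+3,dy=-4->D; (7,8):dx=-5,dy=-8->C; (7,9):dx=+5,dy=-1->D; (8,9):dx=+10,dy=+7->C
Step 2: C = 29, D = 7, total pairs = 36.
Step 3: tau = (C - D)/(n(n-1)/2) = (29 - 7)/36 = 0.611111.
Step 4: Exact two-sided p-value (enumerate n! = 362880 permutations of y under H0): p = 0.024741.
Step 5: alpha = 0.1. reject H0.

tau_b = 0.6111 (C=29, D=7), p = 0.024741, reject H0.


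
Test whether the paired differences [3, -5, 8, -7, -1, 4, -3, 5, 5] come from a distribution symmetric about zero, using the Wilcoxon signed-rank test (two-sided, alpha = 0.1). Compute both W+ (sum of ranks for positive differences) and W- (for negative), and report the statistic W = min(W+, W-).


Step 1: Drop any zero differences (none here) and take |d_i|.
|d| = [3, 5, 8, 7, 1, 4, 3, 5, 5]
Step 2: Midrank |d_i| (ties get averaged ranks).
ranks: |3|->2.5, |5|->6, |8|->9, |7|->8, |1|->1, |4|->4, |3|->2.5, |5|->6, |5|->6
Step 3: Attach original signs; sum ranks with positive sign and with negative sign.
W+ = 2.5 + 9 + 4 + 6 + 6 = 27.5
W- = 6 + 8 + 1 + 2.5 = 17.5
(Check: W+ + W- = 45 should equal n(n+1)/2 = 45.)
Step 4: Test statistic W = min(W+, W-) = 17.5.
Step 5: Ties in |d|, so use the tie-corrected normal approximation.
        E[W] = n(n+1)/4 = 9*10/4 = 22.5.
        Tie groups: |d|=3 (t=2), |d|=5 (t=3); sum(t^3 - t) = 30.
        Var[W] = n(n+1)(2n+1)/24 - sum(t^3-t)/48 = 1710/24 - 30/48 = 70.625.
        z = (W - E[W]) / sqrt(Var[W]) = (17.5 - 22.5) / 8.4039 = -0.5950.
        Two-sided p = 2*Phi(z) = 0.551867.
Step 6: alpha = 0.1. fail to reject H0.

W+ = 27.5, W- = 17.5, W = min = 17.5, p = 0.551867, fail to reject H0.


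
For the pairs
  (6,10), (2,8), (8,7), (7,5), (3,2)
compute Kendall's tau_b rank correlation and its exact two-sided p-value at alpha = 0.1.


Step 1: Enumerate the 10 unordered pairs (i,j) with i<j and classify each by sign(x_j-x_i) * sign(y_j-y_i).
  (1,2):dx=-4,dy=-2->C; (1,3):dx=+2,dy=-3->D; (1,4):dx=+1,dy=-5->D; (1,5):dx=-3,dy=-8->C
  (2,3):dx=+6,dy=-1->D; (2,4):dx=+5,dy=-3->D; (2,5):dx=+1,dy=-6->D; (3,4):dx=-1,dy=-2->C
  (3,5):dx=-5,dy=-5->C; (4,5):dx=-4,dy=-3->C
Step 2: C = 5, D = 5, total pairs = 10.
Step 3: tau = (C - D)/(n(n-1)/2) = (5 - 5)/10 = 0.000000.
Step 4: Exact two-sided p-value (enumerate n! = 120 permutations of y under H0): p = 1.000000.
Step 5: alpha = 0.1. fail to reject H0.

tau_b = 0.0000 (C=5, D=5), p = 1.000000, fail to reject H0.


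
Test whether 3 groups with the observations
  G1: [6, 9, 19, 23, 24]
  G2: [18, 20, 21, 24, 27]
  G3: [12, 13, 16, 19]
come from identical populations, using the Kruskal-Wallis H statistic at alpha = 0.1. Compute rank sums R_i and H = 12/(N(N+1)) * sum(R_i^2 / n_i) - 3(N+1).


Step 1: Combine all N = 14 observations and assign midranks.
sorted (value, group, rank): (6,G1,1), (9,G1,2), (12,G3,3), (13,G3,4), (16,G3,5), (18,G2,6), (19,G1,7.5), (19,G3,7.5), (20,G2,9), (21,G2,10), (23,G1,11), (24,G1,12.5), (24,G2,12.5), (27,G2,14)
Step 2: Sum ranks within each group.
R_1 = 34 (n_1 = 5)
R_2 = 51.5 (n_2 = 5)
R_3 = 19.5 (n_3 = 4)
Step 3: H = 12/(N(N+1)) * sum(R_i^2/n_i) - 3(N+1)
     = 12/(14*15) * (34^2/5 + 51.5^2/5 + 19.5^2/4) - 3*15
     = 0.057143 * 856.713 - 45
     = 3.955000.
Step 4: Ties present; correction factor C = 1 - 12/(14^3 - 14) = 0.995604. Corrected H = 3.955000 / 0.995604 = 3.972461.
Step 5: Under H0, H ~ chi^2(2); p-value = 0.137212.
Step 6: alpha = 0.1. fail to reject H0.

H = 3.9725, df = 2, p = 0.137212, fail to reject H0.


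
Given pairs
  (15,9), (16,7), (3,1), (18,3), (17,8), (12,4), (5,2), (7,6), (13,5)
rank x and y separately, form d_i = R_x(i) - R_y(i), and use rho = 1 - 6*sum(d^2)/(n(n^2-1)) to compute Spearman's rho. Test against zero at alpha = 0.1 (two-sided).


Step 1: Rank x and y separately (midranks; no ties here).
rank(x): 15->6, 16->7, 3->1, 18->9, 17->8, 12->4, 5->2, 7->3, 13->5
rank(y): 9->9, 7->7, 1->1, 3->3, 8->8, 4->4, 2->2, 6->6, 5->5
Step 2: d_i = R_x(i) - R_y(i); compute d_i^2.
  (6-9)^2=9, (7-7)^2=0, (1-1)^2=0, (9-3)^2=36, (8-8)^2=0, (4-4)^2=0, (2-2)^2=0, (3-6)^2=9, (5-5)^2=0
sum(d^2) = 54.
Step 3: rho = 1 - 6*54 / (9*(9^2 - 1)) = 1 - 324/720 = 0.550000.
Step 4: Under H0, t = rho * sqrt((n-2)/(1-rho^2)) = 1.7424 ~ t(7).
Step 5: Two-sided p-value from the t-distribution with 7 df = 0.124977.
Step 6: alpha = 0.1. fail to reject H0.

rho = 0.5500, p = 0.124977, fail to reject H0 at alpha = 0.1.


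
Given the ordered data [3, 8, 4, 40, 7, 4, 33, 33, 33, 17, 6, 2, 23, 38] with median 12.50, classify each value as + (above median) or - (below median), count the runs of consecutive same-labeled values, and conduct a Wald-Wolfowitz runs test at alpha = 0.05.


Step 1: Compute median = 12.50; label A = above, B = below.
Labels in order: BBBABBAAAABBAA  (n_A = 7, n_B = 7)
Step 2: Count runs R = 6.
Step 3: Under H0 (random ordering), E[R] = 2*n_A*n_B/(n_A+n_B) + 1 = 2*7*7/14 + 1 = 8.0000.
        Var[R] = 2*n_A*n_B*(2*n_A*n_B - n_A - n_B) / ((n_A+n_B)^2 * (n_A+n_B-1)) = 8232/2548 = 3.2308.
        SD[R] = 1.7974.
Step 4: Continuity-corrected z = (R + 0.5 - E[R]) / SD[R] = (6 + 0.5 - 8.0000) / 1.7974 = -0.8345.
Step 5: Two-sided p-value via normal approximation = 2*(1 - Phi(|z|)) = 0.403986.
Step 6: alpha = 0.05. fail to reject H0.

R = 6, z = -0.8345, p = 0.403986, fail to reject H0.


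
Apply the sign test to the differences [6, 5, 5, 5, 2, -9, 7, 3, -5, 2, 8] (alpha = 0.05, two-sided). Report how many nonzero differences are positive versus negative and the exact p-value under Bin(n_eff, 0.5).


Step 1: Discard zero differences. Original n = 11; n_eff = number of nonzero differences = 11.
Nonzero differences (with sign): +6, +5, +5, +5, +2, -9, +7, +3, -5, +2, +8
Step 2: Count signs: positive = 9, negative = 2.
Step 3: Under H0: P(positive) = 0.5, so the number of positives S ~ Bin(11, 0.5).
Step 4: Two-sided exact p-value = sum of Bin(11,0.5) probabilities at or below the observed probability = 0.065430.
Step 5: alpha = 0.05. fail to reject H0.

n_eff = 11, pos = 9, neg = 2, p = 0.065430, fail to reject H0.


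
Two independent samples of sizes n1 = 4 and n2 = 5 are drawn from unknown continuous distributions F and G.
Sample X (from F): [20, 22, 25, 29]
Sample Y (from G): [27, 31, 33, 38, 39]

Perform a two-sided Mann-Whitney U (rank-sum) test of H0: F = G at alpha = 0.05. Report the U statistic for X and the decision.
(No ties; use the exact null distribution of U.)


Step 1: Combine and sort all 9 observations; assign midranks.
sorted (value, group): (20,X), (22,X), (25,X), (27,Y), (29,X), (31,Y), (33,Y), (38,Y), (39,Y)
ranks: 20->1, 22->2, 25->3, 27->4, 29->5, 31->6, 33->7, 38->8, 39->9
Step 2: Rank sum for X: R1 = 1 + 2 + 3 + 5 = 11.
Step 3: U_X = R1 - n1(n1+1)/2 = 11 - 4*5/2 = 11 - 10 = 1.
       U_Y = n1*n2 - U_X = 20 - 1 = 19.
Step 4: No ties, so the exact null distribution of U (based on enumerating the C(9,4) = 126 equally likely rank assignments) gives the two-sided p-value.
Step 5: p-value = 0.031746; compare to alpha = 0.05. reject H0.

U_X = 1, p = 0.031746, reject H0 at alpha = 0.05.


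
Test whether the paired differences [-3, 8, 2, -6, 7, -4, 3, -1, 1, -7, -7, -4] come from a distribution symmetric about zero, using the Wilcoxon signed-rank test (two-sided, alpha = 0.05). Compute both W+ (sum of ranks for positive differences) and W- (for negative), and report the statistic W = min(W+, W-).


Step 1: Drop any zero differences (none here) and take |d_i|.
|d| = [3, 8, 2, 6, 7, 4, 3, 1, 1, 7, 7, 4]
Step 2: Midrank |d_i| (ties get averaged ranks).
ranks: |3|->4.5, |8|->12, |2|->3, |6|->8, |7|->10, |4|->6.5, |3|->4.5, |1|->1.5, |1|->1.5, |7|->10, |7|->10, |4|->6.5
Step 3: Attach original signs; sum ranks with positive sign and with negative sign.
W+ = 12 + 3 + 10 + 4.5 + 1.5 = 31
W- = 4.5 + 8 + 6.5 + 1.5 + 10 + 10 + 6.5 = 47
(Check: W+ + W- = 78 should equal n(n+1)/2 = 78.)
Step 4: Test statistic W = min(W+, W-) = 31.
Step 5: Ties in |d|, so use the tie-corrected normal approximation.
        E[W] = n(n+1)/4 = 12*13/4 = 39.
        Tie groups: |d|=1 (t=2), |d|=3 (t=2), |d|=4 (t=2), |d|=7 (t=3); sum(t^3 - t) = 42.
        Var[W] = n(n+1)(2n+1)/24 - sum(t^3-t)/48 = 3900/24 - 42/48 = 161.625.
        z = (W - E[W]) / sqrt(Var[W]) = (31 - 39) / 12.7132 = -0.6293.
        Two-sided p = 2*Phi(z) = 0.529174.
Step 6: alpha = 0.05. fail to reject H0.

W+ = 31, W- = 47, W = min = 31, p = 0.529174, fail to reject H0.


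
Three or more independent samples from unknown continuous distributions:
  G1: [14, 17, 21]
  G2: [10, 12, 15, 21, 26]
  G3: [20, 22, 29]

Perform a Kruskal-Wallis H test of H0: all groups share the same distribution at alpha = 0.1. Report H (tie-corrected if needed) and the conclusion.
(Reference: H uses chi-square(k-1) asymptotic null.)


Step 1: Combine all N = 11 observations and assign midranks.
sorted (value, group, rank): (10,G2,1), (12,G2,2), (14,G1,3), (15,G2,4), (17,G1,5), (20,G3,6), (21,G1,7.5), (21,G2,7.5), (22,G3,9), (26,G2,10), (29,G3,11)
Step 2: Sum ranks within each group.
R_1 = 15.5 (n_1 = 3)
R_2 = 24.5 (n_2 = 5)
R_3 = 26 (n_3 = 3)
Step 3: H = 12/(N(N+1)) * sum(R_i^2/n_i) - 3(N+1)
     = 12/(11*12) * (15.5^2/3 + 24.5^2/5 + 26^2/3) - 3*12
     = 0.090909 * 425.467 - 36
     = 2.678788.
Step 4: Ties present; correction factor C = 1 - 6/(11^3 - 11) = 0.995455. Corrected H = 2.678788 / 0.995455 = 2.691020.
Step 5: Under H0, H ~ chi^2(2); p-value = 0.260407.
Step 6: alpha = 0.1. fail to reject H0.

H = 2.6910, df = 2, p = 0.260407, fail to reject H0.


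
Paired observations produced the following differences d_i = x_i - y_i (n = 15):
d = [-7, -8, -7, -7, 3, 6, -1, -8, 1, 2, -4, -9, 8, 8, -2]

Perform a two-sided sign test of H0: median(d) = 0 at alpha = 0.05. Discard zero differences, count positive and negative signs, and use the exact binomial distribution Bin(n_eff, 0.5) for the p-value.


Step 1: Discard zero differences. Original n = 15; n_eff = number of nonzero differences = 15.
Nonzero differences (with sign): -7, -8, -7, -7, +3, +6, -1, -8, +1, +2, -4, -9, +8, +8, -2
Step 2: Count signs: positive = 6, negative = 9.
Step 3: Under H0: P(positive) = 0.5, so the number of positives S ~ Bin(15, 0.5).
Step 4: Two-sided exact p-value = sum of Bin(15,0.5) probabilities at or below the observed probability = 0.607239.
Step 5: alpha = 0.05. fail to reject H0.

n_eff = 15, pos = 6, neg = 9, p = 0.607239, fail to reject H0.


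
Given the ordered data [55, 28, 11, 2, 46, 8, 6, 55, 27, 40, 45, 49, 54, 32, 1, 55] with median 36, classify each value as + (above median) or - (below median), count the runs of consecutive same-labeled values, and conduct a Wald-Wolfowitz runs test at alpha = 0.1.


Step 1: Compute median = 36; label A = above, B = below.
Labels in order: ABBBABBABAAAABBA  (n_A = 8, n_B = 8)
Step 2: Count runs R = 9.
Step 3: Under H0 (random ordering), E[R] = 2*n_A*n_B/(n_A+n_B) + 1 = 2*8*8/16 + 1 = 9.0000.
        Var[R] = 2*n_A*n_B*(2*n_A*n_B - n_A - n_B) / ((n_A+n_B)^2 * (n_A+n_B-1)) = 14336/3840 = 3.7333.
        SD[R] = 1.9322.
Step 4: R = E[R], so z = 0 with no continuity correction.
Step 5: Two-sided p-value via normal approximation = 2*(1 - Phi(|z|)) = 1.000000.
Step 6: alpha = 0.1. fail to reject H0.

R = 9, z = 0.0000, p = 1.000000, fail to reject H0.


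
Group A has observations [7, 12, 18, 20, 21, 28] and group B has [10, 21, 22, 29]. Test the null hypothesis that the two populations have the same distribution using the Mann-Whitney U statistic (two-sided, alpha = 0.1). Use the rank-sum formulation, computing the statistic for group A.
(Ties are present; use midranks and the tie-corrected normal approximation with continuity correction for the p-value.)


Step 1: Combine and sort all 10 observations; assign midranks.
sorted (value, group): (7,X), (10,Y), (12,X), (18,X), (20,X), (21,X), (21,Y), (22,Y), (28,X), (29,Y)
ranks: 7->1, 10->2, 12->3, 18->4, 20->5, 21->6.5, 21->6.5, 22->8, 28->9, 29->10
Step 2: Rank sum for X: R1 = 1 + 3 + 4 + 5 + 6.5 + 9 = 28.5.
Step 3: U_X = R1 - n1(n1+1)/2 = 28.5 - 6*7/2 = 28.5 - 21 = 7.5.
       U_Y = n1*n2 - U_X = 24 - 7.5 = 16.5.
Step 4: Ties are present, so use the tie-corrected normal approximation (with continuity correction) for the p-value.
Step 5: p-value = 0.392330; compare to alpha = 0.1. fail to reject H0.

U_X = 7.5, p = 0.392330, fail to reject H0 at alpha = 0.1.


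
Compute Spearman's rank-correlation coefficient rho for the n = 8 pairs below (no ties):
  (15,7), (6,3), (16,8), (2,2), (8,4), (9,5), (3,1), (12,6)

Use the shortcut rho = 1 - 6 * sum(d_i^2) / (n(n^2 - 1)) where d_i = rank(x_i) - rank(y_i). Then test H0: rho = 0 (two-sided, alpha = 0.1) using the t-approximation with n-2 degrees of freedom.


Step 1: Rank x and y separately (midranks; no ties here).
rank(x): 15->7, 6->3, 16->8, 2->1, 8->4, 9->5, 3->2, 12->6
rank(y): 7->7, 3->3, 8->8, 2->2, 4->4, 5->5, 1->1, 6->6
Step 2: d_i = R_x(i) - R_y(i); compute d_i^2.
  (7-7)^2=0, (3-3)^2=0, (8-8)^2=0, (1-2)^2=1, (4-4)^2=0, (5-5)^2=0, (2-1)^2=1, (6-6)^2=0
sum(d^2) = 2.
Step 3: rho = 1 - 6*2 / (8*(8^2 - 1)) = 1 - 12/504 = 0.976190.
Step 4: Under H0, t = rho * sqrt((n-2)/(1-rho^2)) = 11.0235 ~ t(6).
Step 5: Two-sided p-value from the t-distribution with 6 df = 0.000033.
Step 6: alpha = 0.1. reject H0.

rho = 0.9762, p = 0.000033, reject H0 at alpha = 0.1.


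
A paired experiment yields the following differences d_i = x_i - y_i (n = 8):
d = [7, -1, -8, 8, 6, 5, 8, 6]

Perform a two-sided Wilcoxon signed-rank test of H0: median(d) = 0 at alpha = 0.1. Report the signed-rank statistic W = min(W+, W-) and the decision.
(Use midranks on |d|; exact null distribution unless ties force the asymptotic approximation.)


Step 1: Drop any zero differences (none here) and take |d_i|.
|d| = [7, 1, 8, 8, 6, 5, 8, 6]
Step 2: Midrank |d_i| (ties get averaged ranks).
ranks: |7|->5, |1|->1, |8|->7, |8|->7, |6|->3.5, |5|->2, |8|->7, |6|->3.5
Step 3: Attach original signs; sum ranks with positive sign and with negative sign.
W+ = 5 + 7 + 3.5 + 2 + 7 + 3.5 = 28
W- = 1 + 7 = 8
(Check: W+ + W- = 36 should equal n(n+1)/2 = 36.)
Step 4: Test statistic W = min(W+, W-) = 8.
Step 5: Ties in |d|, so use the tie-corrected normal approximation.
        E[W] = n(n+1)/4 = 8*9/4 = 18.
        Tie groups: |d|=6 (t=2), |d|=8 (t=3); sum(t^3 - t) = 30.
        Var[W] = n(n+1)(2n+1)/24 - sum(t^3-t)/48 = 1224/24 - 30/48 = 50.375.
        z = (W - E[W]) / sqrt(Var[W]) = (8 - 18) / 7.0975 = -1.4089.
        Two-sided p = 2*Phi(z) = 0.158853.
Step 6: alpha = 0.1. fail to reject H0.

W+ = 28, W- = 8, W = min = 8, p = 0.158853, fail to reject H0.


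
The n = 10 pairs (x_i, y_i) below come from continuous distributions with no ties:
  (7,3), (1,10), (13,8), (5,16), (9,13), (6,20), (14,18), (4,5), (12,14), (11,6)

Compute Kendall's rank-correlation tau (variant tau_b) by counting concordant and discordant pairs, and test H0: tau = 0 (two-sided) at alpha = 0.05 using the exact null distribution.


Step 1: Enumerate the 45 unordered pairs (i,j) with i<j and classify each by sign(x_j-x_i) * sign(y_j-y_i).
  (1,2):dx=-6,dy=+7->D; (1,3):dx=+6,dy=+5->C; (1,4):dx=-2,dy=+13->D; (1,5):dx=+2,dy=+10->C
  (1,6):dx=-1,dy=+17->D; (1,7):dx=+7,dy=+15->C; (1,8):dx=-3,dy=+2->D; (1,9):dx=+5,dy=+11->C
  (1,10):dx=+4,dy=+3->C; (2,3):dx=+12,dy=-2->D; (2,4):dx=+4,dy=+6->C; (2,5):dx=+8,dy=+3->C
  (2,6):dx=+5,dy=+10->C; (2,7):dx=+13,dy=+8->C; (2,8):dx=+3,dy=-5->D; (2,9):dx=+11,dy=+4->C
  (2,10):dx=+10,dy=-4->D; (3,4):dx=-8,dy=+8->D; (3,5):dx=-4,dy=+5->D; (3,6):dx=-7,dy=+12->D
  (3,7):dx=+1,dy=+10->C; (3,8):dx=-9,dy=-3->C; (3,9):dx=-1,dy=+6->D; (3,10):dx=-2,dy=-2->C
  (4,5):dx=+4,dy=-3->D; (4,6):dx=+1,dy=+4->C; (4,7):dx=+9,dy=+2->C; (4,8):dx=-1,dy=-11->C
  (4,9):dx=+7,dy=-2->D; (4,10):dx=+6,dy=-10->D; (5,6):dx=-3,dy=+7->D; (5,7):dx=+5,dy=+5->C
  (5,8):dx=-5,dy=-8->C; (5,9):dx=+3,dy=+1->C; (5,10):dx=+2,dy=-7->D; (6,7):dx=+8,dy=-2->D
  (6,8):dx=-2,dy=-15->C; (6,9):dx=+6,dy=-6->D; (6,10):dx=+5,dy=-14->D; (7,8):dx=-10,dy=-13->C
  (7,9):dx=-2,dy=-4->C; (7,10):dx=-3,dy=-12->C; (8,9):dx=+8,dy=+9->C; (8,10):dx=+7,dy=+1->C
  (9,10):dx=-1,dy=-8->C
Step 2: C = 26, D = 19, total pairs = 45.
Step 3: tau = (C - D)/(n(n-1)/2) = (26 - 19)/45 = 0.155556.
Step 4: Exact two-sided p-value (enumerate n! = 3628800 permutations of y under H0): p = 0.600654.
Step 5: alpha = 0.05. fail to reject H0.

tau_b = 0.1556 (C=26, D=19), p = 0.600654, fail to reject H0.
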